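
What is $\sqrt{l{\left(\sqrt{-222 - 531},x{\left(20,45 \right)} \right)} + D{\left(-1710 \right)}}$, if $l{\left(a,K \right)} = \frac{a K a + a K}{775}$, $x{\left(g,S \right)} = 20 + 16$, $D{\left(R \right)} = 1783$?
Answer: $\frac{\sqrt{41996227 + 1116 i \sqrt{753}}}{155} \approx 41.809 + 0.015244 i$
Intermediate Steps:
$x{\left(g,S \right)} = 36$
$l{\left(a,K \right)} = \frac{K a}{775} + \frac{K a^{2}}{775}$ ($l{\left(a,K \right)} = \left(K a a + K a\right) \frac{1}{775} = \left(K a^{2} + K a\right) \frac{1}{775} = \left(K a + K a^{2}\right) \frac{1}{775} = \frac{K a}{775} + \frac{K a^{2}}{775}$)
$\sqrt{l{\left(\sqrt{-222 - 531},x{\left(20,45 \right)} \right)} + D{\left(-1710 \right)}} = \sqrt{\frac{1}{775} \cdot 36 \sqrt{-222 - 531} \left(1 + \sqrt{-222 - 531}\right) + 1783} = \sqrt{\frac{1}{775} \cdot 36 \sqrt{-753} \left(1 + \sqrt{-753}\right) + 1783} = \sqrt{\frac{1}{775} \cdot 36 i \sqrt{753} \left(1 + i \sqrt{753}\right) + 1783} = \sqrt{\frac{36 i \sqrt{753} \left(1 + i \sqrt{753}\right)}{775} + 1783} = \sqrt{1783 + \frac{36 i \sqrt{753} \left(1 + i \sqrt{753}\right)}{775}}$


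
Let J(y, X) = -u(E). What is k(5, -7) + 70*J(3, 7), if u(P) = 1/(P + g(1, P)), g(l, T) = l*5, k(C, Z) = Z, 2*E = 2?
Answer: -56/3 ≈ -18.667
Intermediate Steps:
E = 1 (E = (½)*2 = 1)
g(l, T) = 5*l
u(P) = 1/(5 + P) (u(P) = 1/(P + 5*1) = 1/(P + 5) = 1/(5 + P))
J(y, X) = -⅙ (J(y, X) = -1/(5 + 1) = -1/6 = -1*⅙ = -⅙)
k(5, -7) + 70*J(3, 7) = -7 + 70*(-⅙) = -7 - 35/3 = -56/3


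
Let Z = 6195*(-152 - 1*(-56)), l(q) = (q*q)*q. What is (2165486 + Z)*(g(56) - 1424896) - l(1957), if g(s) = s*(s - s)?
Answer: -2245673204829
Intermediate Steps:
g(s) = 0 (g(s) = s*0 = 0)
l(q) = q³ (l(q) = q²*q = q³)
Z = -594720 (Z = 6195*(-152 + 56) = 6195*(-96) = -594720)
(2165486 + Z)*(g(56) - 1424896) - l(1957) = (2165486 - 594720)*(0 - 1424896) - 1*1957³ = 1570766*(-1424896) - 1*7495014493 = -2238178190336 - 7495014493 = -2245673204829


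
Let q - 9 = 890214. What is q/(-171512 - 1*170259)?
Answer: -890223/341771 ≈ -2.6047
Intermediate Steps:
q = 890223 (q = 9 + 890214 = 890223)
q/(-171512 - 1*170259) = 890223/(-171512 - 1*170259) = 890223/(-171512 - 170259) = 890223/(-341771) = 890223*(-1/341771) = -890223/341771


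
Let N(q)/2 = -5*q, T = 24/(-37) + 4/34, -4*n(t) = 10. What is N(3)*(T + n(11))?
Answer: 57195/629 ≈ 90.930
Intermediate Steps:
n(t) = -5/2 (n(t) = -1/4*10 = -5/2)
T = -334/629 (T = 24*(-1/37) + 4*(1/34) = -24/37 + 2/17 = -334/629 ≈ -0.53100)
N(q) = -10*q (N(q) = 2*(-5*q) = -10*q)
N(3)*(T + n(11)) = (-10*3)*(-334/629 - 5/2) = -30*(-3813/1258) = 57195/629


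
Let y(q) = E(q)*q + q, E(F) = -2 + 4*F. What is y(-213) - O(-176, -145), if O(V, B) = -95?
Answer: 181784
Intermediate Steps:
y(q) = q + q*(-2 + 4*q) (y(q) = (-2 + 4*q)*q + q = q*(-2 + 4*q) + q = q + q*(-2 + 4*q))
y(-213) - O(-176, -145) = -213*(-1 + 4*(-213)) - 1*(-95) = -213*(-1 - 852) + 95 = -213*(-853) + 95 = 181689 + 95 = 181784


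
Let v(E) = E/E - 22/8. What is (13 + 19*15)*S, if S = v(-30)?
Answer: -1043/2 ≈ -521.50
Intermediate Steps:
v(E) = -7/4 (v(E) = 1 - 22*⅛ = 1 - 11/4 = -7/4)
S = -7/4 ≈ -1.7500
(13 + 19*15)*S = (13 + 19*15)*(-7/4) = (13 + 285)*(-7/4) = 298*(-7/4) = -1043/2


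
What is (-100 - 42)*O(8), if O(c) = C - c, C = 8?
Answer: 0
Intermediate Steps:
O(c) = 8 - c
(-100 - 42)*O(8) = (-100 - 42)*(8 - 1*8) = -142*(8 - 8) = -142*0 = 0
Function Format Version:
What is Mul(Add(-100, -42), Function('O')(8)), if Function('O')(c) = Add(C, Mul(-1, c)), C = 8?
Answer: 0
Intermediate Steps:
Function('O')(c) = Add(8, Mul(-1, c))
Mul(Add(-100, -42), Function('O')(8)) = Mul(Add(-100, -42), Add(8, Mul(-1, 8))) = Mul(-142, Add(8, -8)) = Mul(-142, 0) = 0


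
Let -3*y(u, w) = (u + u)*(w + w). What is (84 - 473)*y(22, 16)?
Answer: 547712/3 ≈ 1.8257e+5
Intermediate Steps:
y(u, w) = -4*u*w/3 (y(u, w) = -(u + u)*(w + w)/3 = -2*u*2*w/3 = -4*u*w/3)
(84 - 473)*y(22, 16) = (84 - 473)*(-4/3*22*16) = -389*(-1408/3) = 547712/3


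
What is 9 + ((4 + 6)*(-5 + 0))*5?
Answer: -241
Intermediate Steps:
9 + ((4 + 6)*(-5 + 0))*5 = 9 + (10*(-5))*5 = 9 - 50*5 = 9 - 250 = -241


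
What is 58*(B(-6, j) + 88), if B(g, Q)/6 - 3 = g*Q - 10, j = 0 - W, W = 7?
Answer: 17284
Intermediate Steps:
j = -7 (j = 0 - 1*7 = 0 - 7 = -7)
B(g, Q) = -42 + 6*Q*g (B(g, Q) = 18 + 6*(g*Q - 10) = 18 + 6*(Q*g - 10) = 18 + 6*(-10 + Q*g) = 18 + (-60 + 6*Q*g) = -42 + 6*Q*g)
58*(B(-6, j) + 88) = 58*((-42 + 6*(-7)*(-6)) + 88) = 58*((-42 + 252) + 88) = 58*(210 + 88) = 58*298 = 17284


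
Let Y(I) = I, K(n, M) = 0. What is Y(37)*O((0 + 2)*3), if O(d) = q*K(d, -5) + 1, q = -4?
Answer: 37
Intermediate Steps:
O(d) = 1 (O(d) = -4*0 + 1 = 0 + 1 = 1)
Y(37)*O((0 + 2)*3) = 37*1 = 37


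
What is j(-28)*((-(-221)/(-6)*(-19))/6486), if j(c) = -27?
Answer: -12597/4324 ≈ -2.9133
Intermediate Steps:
j(-28)*((-(-221)/(-6)*(-19))/6486) = -27*-(-221)/(-6)*(-19)/6486 = -27*-(-221)*(-1)/6*(-19)/6486 = -27*-13*17/6*(-19)/6486 = -27*(-221/6*(-19))/6486 = -37791/(2*6486) = -27*4199/38916 = -12597/4324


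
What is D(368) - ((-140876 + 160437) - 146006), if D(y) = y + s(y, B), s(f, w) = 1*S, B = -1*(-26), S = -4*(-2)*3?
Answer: 126837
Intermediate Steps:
S = 24 (S = 8*3 = 24)
B = 26
s(f, w) = 24 (s(f, w) = 1*24 = 24)
D(y) = 24 + y (D(y) = y + 24 = 24 + y)
D(368) - ((-140876 + 160437) - 146006) = (24 + 368) - ((-140876 + 160437) - 146006) = 392 - (19561 - 146006) = 392 - 1*(-126445) = 392 + 126445 = 126837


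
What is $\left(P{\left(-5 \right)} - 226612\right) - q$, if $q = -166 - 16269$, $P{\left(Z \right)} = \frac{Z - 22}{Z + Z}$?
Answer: $- \frac{2101743}{10} \approx -2.1017 \cdot 10^{5}$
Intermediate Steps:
$P{\left(Z \right)} = \frac{-22 + Z}{2 Z}$
$q = -16435$ ($q = -166 - 16269 = -16435$)
$\left(P{\left(-5 \right)} - 226612\right) - q = \left(\frac{-22 - 5}{2 \left(-5\right)} - 226612\right) - -16435 = \left(\frac{1}{2} \left(- \frac{1}{5}\right) \left(-27\right) - 226612\right) + 16435 = \left(\frac{27}{10} - 226612\right) + 16435 = - \frac{2266093}{10} + 16435 = - \frac{2101743}{10}$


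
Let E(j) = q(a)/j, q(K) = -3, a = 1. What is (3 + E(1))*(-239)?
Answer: 0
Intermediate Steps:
E(j) = -3/j
(3 + E(1))*(-239) = (3 - 3/1)*(-239) = (3 - 3*1)*(-239) = (3 - 3)*(-239) = 0*(-239) = 0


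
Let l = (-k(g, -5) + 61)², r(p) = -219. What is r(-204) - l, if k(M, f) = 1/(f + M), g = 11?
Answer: -141109/36 ≈ -3919.7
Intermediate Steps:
k(M, f) = 1/(M + f)
l = 133225/36 (l = (-1/(11 - 5) + 61)² = (-1/6 + 61)² = (-1*⅙ + 61)² = (-⅙ + 61)² = (365/6)² = 133225/36 ≈ 3700.7)
r(-204) - l = -219 - 1*133225/36 = -219 - 133225/36 = -141109/36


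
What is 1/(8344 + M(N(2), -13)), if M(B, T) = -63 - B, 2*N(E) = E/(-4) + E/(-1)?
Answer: 4/33129 ≈ 0.00012074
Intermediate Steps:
N(E) = -5*E/8 (N(E) = (E/(-4) + E/(-1))/2 = (E*(-1/4) + E*(-1))/2 = (-E/4 - E)/2 = (-5*E/4)/2 = -5*E/8)
1/(8344 + M(N(2), -13)) = 1/(8344 + (-63 - (-5)*2/8)) = 1/(8344 + (-63 - 1*(-5/4))) = 1/(8344 + (-63 + 5/4)) = 1/(8344 - 247/4) = 1/(33129/4) = 4/33129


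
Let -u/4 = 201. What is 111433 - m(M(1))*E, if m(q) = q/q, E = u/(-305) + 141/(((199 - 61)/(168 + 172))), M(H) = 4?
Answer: 779247053/7015 ≈ 1.1108e+5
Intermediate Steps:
u = -804 (u = -4*201 = -804)
E = 2455442/7015 (E = -804/(-305) + 141/(((199 - 61)/(168 + 172))) = -804*(-1/305) + 141/((138/340)) = 804/305 + 141/((138*(1/340))) = 804/305 + 141/(69/170) = 804/305 + 141*(170/69) = 804/305 + 7990/23 = 2455442/7015 ≈ 350.03)
m(q) = 1
111433 - m(M(1))*E = 111433 - 2455442/7015 = 779247053/7015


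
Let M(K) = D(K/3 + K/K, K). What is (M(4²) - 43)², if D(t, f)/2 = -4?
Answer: 2601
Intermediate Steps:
D(t, f) = -8 (D(t, f) = 2*(-4) = -8)
M(K) = -8
(M(4²) - 43)² = (-8 - 43)² = (-51)² = 2601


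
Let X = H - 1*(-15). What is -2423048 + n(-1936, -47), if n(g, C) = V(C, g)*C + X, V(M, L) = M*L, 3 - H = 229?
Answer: -6699883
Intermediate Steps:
H = -226 (H = 3 - 1*229 = 3 - 229 = -226)
V(M, L) = L*M
X = -211 (X = -226 - 1*(-15) = -226 + 15 = -211)
n(g, C) = -211 + g*C**2 (n(g, C) = (g*C)*C - 211 = (C*g)*C - 211 = g*C**2 - 211 = -211 + g*C**2)
-2423048 + n(-1936, -47) = -2423048 + (-211 - 1936*(-47)**2) = -2423048 + (-211 - 1936*2209) = -2423048 + (-211 - 4276624) = -2423048 - 4276835 = -6699883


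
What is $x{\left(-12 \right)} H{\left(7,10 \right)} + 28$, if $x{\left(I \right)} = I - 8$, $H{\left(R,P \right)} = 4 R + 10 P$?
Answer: $-2532$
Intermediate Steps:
$x{\left(I \right)} = -8 + I$
$x{\left(-12 \right)} H{\left(7,10 \right)} + 28 = \left(-8 - 12\right) \left(4 \cdot 7 + 10 \cdot 10\right) + 28 = - 20 \left(28 + 100\right) + 28 = \left(-20\right) 128 + 28 = -2560 + 28 = -2532$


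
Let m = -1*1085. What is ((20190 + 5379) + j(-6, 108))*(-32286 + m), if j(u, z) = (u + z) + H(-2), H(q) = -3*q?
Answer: -856867167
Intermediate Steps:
m = -1085
j(u, z) = 6 + u + z (j(u, z) = (u + z) - 3*(-2) = (u + z) + 6 = 6 + u + z)
((20190 + 5379) + j(-6, 108))*(-32286 + m) = ((20190 + 5379) + (6 - 6 + 108))*(-32286 - 1085) = (25569 + 108)*(-33371) = 25677*(-33371) = -856867167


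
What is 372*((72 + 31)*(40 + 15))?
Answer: 2107380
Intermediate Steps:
372*((72 + 31)*(40 + 15)) = 372*(103*55) = 372*5665 = 2107380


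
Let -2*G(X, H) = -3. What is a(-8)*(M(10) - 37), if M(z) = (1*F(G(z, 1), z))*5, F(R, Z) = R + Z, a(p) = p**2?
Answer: 1312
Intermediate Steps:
G(X, H) = 3/2 (G(X, H) = -1/2*(-3) = 3/2)
M(z) = 15/2 + 5*z (M(z) = (1*(3/2 + z))*5 = (3/2 + z)*5 = 15/2 + 5*z)
a(-8)*(M(10) - 37) = (-8)**2*((15/2 + 5*10) - 37) = 64*((15/2 + 50) - 37) = 64*(115/2 - 37) = 64*(41/2) = 1312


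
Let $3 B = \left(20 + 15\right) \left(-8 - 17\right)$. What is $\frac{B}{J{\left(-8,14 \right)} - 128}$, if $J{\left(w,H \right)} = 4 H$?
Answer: $\frac{875}{216} \approx 4.0509$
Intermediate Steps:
$B = - \frac{875}{3}$ ($B = \frac{\left(20 + 15\right) \left(-8 - 17\right)}{3} = \frac{35 \left(-25\right)}{3} = \frac{1}{3} \left(-875\right) = - \frac{875}{3} \approx -291.67$)
$\frac{B}{J{\left(-8,14 \right)} - 128} = - \frac{875}{3 \left(4 \cdot 14 - 128\right)} = - \frac{875}{3 \left(56 - 128\right)} = - \frac{875}{3 \left(-72\right)} = \left(- \frac{875}{3}\right) \left(- \frac{1}{72}\right) = \frac{875}{216}$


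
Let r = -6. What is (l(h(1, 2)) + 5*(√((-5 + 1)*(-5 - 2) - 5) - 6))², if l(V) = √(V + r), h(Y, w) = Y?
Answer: (30 - 5*√23 - I*√5)² ≈ 31.251 - 26.926*I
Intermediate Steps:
l(V) = √(-6 + V) (l(V) = √(V - 6) = √(-6 + V))
(l(h(1, 2)) + 5*(√((-5 + 1)*(-5 - 2) - 5) - 6))² = (√(-6 + 1) + 5*(√((-5 + 1)*(-5 - 2) - 5) - 6))² = (√(-5) + 5*(√(-4*(-7) - 5) - 6))² = (I*√5 + 5*(√(28 - 5) - 6))² = (I*√5 + 5*(√23 - 6))² = (I*√5 + 5*(-6 + √23))² = (I*√5 + (-30 + 5*√23))² = (-30 + 5*√23 + I*√5)²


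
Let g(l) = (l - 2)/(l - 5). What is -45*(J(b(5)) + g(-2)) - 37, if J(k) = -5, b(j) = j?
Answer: 1136/7 ≈ 162.29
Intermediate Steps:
g(l) = (-2 + l)/(-5 + l)
-45*(J(b(5)) + g(-2)) - 37 = -45*(-5 + (-2 - 2)/(-5 - 2)) - 37 = -45*(-5 - 4/(-7)) - 37 = -45*(-5 - ⅐*(-4)) - 37 = -45*(-5 + 4/7) - 37 = -45*(-31/7) - 37 = 1395/7 - 37 = 1136/7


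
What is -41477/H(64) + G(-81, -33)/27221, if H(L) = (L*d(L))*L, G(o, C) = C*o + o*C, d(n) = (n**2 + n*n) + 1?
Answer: 178274845271/913496690688 ≈ 0.19516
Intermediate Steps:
d(n) = 1 + 2*n**2 (d(n) = (n**2 + n**2) + 1 = 2*n**2 + 1 = 1 + 2*n**2)
G(o, C) = 2*C*o (G(o, C) = C*o + C*o = 2*C*o)
H(L) = L**2*(1 + 2*L**2) (H(L) = (L*(1 + 2*L**2))*L = L**2*(1 + 2*L**2))
-41477/H(64) + G(-81, -33)/27221 = -41477/(64**2 + 2*64**4) + (2*(-33)*(-81))/27221 = -41477/(4096 + 2*16777216) + 5346*(1/27221) = -41477/(4096 + 33554432) + 5346/27221 = -41477/33558528 + 5346/27221 = 178274845271/913496690688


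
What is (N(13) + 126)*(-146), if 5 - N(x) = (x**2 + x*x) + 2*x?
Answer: 34018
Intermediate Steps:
N(x) = 5 - 2*x - 2*x**2 (N(x) = 5 - ((x**2 + x*x) + 2*x) = 5 - ((x**2 + x**2) + 2*x) = 5 - (2*x**2 + 2*x) = 5 - (2*x + 2*x**2) = 5 + (-2*x - 2*x**2) = 5 - 2*x - 2*x**2)
(N(13) + 126)*(-146) = ((5 - 2*13 - 2*13**2) + 126)*(-146) = ((5 - 26 - 2*169) + 126)*(-146) = ((5 - 26 - 338) + 126)*(-146) = (-359 + 126)*(-146) = -233*(-146) = 34018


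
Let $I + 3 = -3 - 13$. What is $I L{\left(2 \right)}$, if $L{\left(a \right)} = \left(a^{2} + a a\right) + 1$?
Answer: $-171$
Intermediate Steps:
$L{\left(a \right)} = 1 + 2 a^{2}$ ($L{\left(a \right)} = \left(a^{2} + a^{2}\right) + 1 = 2 a^{2} + 1 = 1 + 2 a^{2}$)
$I = -19$ ($I = -3 - 16 = -19$)
$I L{\left(2 \right)} = - 19 \left(1 + 2 \cdot 2^{2}\right) = - 19 \left(1 + 2 \cdot 4\right) = - 19 \left(1 + 8\right) = \left(-19\right) 9 = -171$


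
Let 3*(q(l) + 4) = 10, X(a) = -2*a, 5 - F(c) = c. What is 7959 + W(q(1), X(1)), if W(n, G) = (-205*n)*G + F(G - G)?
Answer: 23072/3 ≈ 7690.7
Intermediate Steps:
F(c) = 5 - c
q(l) = -2/3 (q(l) = -4 + (1/3)*10 = -4 + 10/3 = -2/3)
W(n, G) = 5 - 205*G*n (W(n, G) = (-205*n)*G + (5 - (G - G)) = -205*G*n + (5 - 1*0) = -205*G*n + (5 + 0) = -205*G*n + 5 = 5 - 205*G*n)
7959 + W(q(1), X(1)) = 7959 + (5 - 205*(-2*1)*(-2/3)) = 7959 + (5 - 205*(-2)*(-2/3)) = 7959 + (5 - 820/3) = 7959 - 805/3 = 23072/3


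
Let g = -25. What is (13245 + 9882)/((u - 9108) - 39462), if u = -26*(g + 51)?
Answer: -23127/49246 ≈ -0.46962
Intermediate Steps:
u = -676 (u = -26*(-25 + 51) = -26*26 = -676)
(13245 + 9882)/((u - 9108) - 39462) = (13245 + 9882)/((-676 - 9108) - 39462) = 23127/(-9784 - 39462) = 23127/(-49246) = 23127*(-1/49246) = -23127/49246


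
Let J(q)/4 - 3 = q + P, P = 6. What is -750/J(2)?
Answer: -375/22 ≈ -17.045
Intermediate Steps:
J(q) = 36 + 4*q (J(q) = 12 + 4*(q + 6) = 12 + 4*(6 + q) = 12 + (24 + 4*q) = 36 + 4*q)
-750/J(2) = -750/(36 + 4*2) = -750/(36 + 8) = -750/44 = -750*1/44 = -375/22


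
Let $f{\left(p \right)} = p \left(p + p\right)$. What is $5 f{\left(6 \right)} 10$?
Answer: $3600$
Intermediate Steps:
$f{\left(p \right)} = 2 p^{2}$ ($f{\left(p \right)} = p 2 p = 2 p^{2}$)
$5 f{\left(6 \right)} 10 = 5 \cdot 2 \cdot 6^{2} \cdot 10 = 5 \cdot 2 \cdot 36 \cdot 10 = 5 \cdot 72 \cdot 10 = 360 \cdot 10 = 3600$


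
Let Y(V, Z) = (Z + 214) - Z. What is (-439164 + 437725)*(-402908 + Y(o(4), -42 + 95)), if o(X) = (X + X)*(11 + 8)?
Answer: 579476666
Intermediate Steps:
o(X) = 38*X (o(X) = (2*X)*19 = 38*X)
Y(V, Z) = 214 (Y(V, Z) = (214 + Z) - Z = 214)
(-439164 + 437725)*(-402908 + Y(o(4), -42 + 95)) = (-439164 + 437725)*(-402908 + 214) = -1439*(-402694) = 579476666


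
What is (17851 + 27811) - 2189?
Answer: 43473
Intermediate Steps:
(17851 + 27811) - 2189 = 45662 - 2189 = 43473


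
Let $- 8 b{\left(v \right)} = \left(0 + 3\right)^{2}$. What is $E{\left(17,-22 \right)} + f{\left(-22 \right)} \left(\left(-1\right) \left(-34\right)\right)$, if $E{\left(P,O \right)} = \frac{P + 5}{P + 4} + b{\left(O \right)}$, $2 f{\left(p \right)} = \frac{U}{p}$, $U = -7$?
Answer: $\frac{9853}{1848} \approx 5.3317$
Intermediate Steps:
$b{\left(v \right)} = - \frac{9}{8}$ ($b{\left(v \right)} = - \frac{\left(0 + 3\right)^{2}}{8} = - \frac{3^{2}}{8} = \left(- \frac{1}{8}\right) 9 = - \frac{9}{8}$)
$f{\left(p \right)} = - \frac{7}{2 p}$ ($f{\left(p \right)} = \frac{\left(-7\right) \frac{1}{p}}{2} = - \frac{7}{2 p}$)
$E{\left(P,O \right)} = - \frac{9}{8} + \frac{5 + P}{4 + P}$ ($E{\left(P,O \right)} = \frac{P + 5}{P + 4} - \frac{9}{8} = \frac{5 + P}{4 + P} - \frac{9}{8} = - \frac{9}{8} + \frac{5 + P}{4 + P}$)
$E{\left(17,-22 \right)} + f{\left(-22 \right)} \left(\left(-1\right) \left(-34\right)\right) = \frac{4 - 17}{8 \left(4 + 17\right)} + - \frac{7}{2 \left(-22\right)} \left(\left(-1\right) \left(-34\right)\right) = \frac{4 - 17}{8 \cdot 21} + \left(- \frac{7}{2}\right) \left(- \frac{1}{22}\right) 34 = \frac{1}{8} \cdot \frac{1}{21} \left(-13\right) + \frac{7}{44} \cdot 34 = - \frac{13}{168} + \frac{119}{22} = \frac{9853}{1848}$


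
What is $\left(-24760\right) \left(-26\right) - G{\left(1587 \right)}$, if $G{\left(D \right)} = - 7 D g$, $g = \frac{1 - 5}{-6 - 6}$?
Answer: $647463$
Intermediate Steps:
$g = \frac{1}{3}$ ($g = - \frac{4}{-12} = \left(-4\right) \left(- \frac{1}{12}\right) = \frac{1}{3} \approx 0.33333$)
$G{\left(D \right)} = - \frac{7 D}{3}$ ($G{\left(D \right)} = - 7 D \frac{1}{3} = - \frac{7 D}{3}$)
$\left(-24760\right) \left(-26\right) - G{\left(1587 \right)} = \left(-24760\right) \left(-26\right) - \left(- \frac{7}{3}\right) 1587 = 643760 - -3703 = 643760 + 3703 = 647463$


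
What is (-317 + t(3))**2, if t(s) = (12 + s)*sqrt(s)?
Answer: 101164 - 9510*sqrt(3) ≈ 84692.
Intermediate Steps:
t(s) = sqrt(s)*(12 + s)
(-317 + t(3))**2 = (-317 + sqrt(3)*(12 + 3))**2 = (-317 + sqrt(3)*15)**2 = (-317 + 15*sqrt(3))**2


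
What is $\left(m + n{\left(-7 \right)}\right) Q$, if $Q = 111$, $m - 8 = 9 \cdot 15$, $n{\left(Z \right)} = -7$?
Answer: $15096$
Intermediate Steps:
$m = 143$ ($m = 8 + 9 \cdot 15 = 8 + 135 = 143$)
$\left(m + n{\left(-7 \right)}\right) Q = \left(143 - 7\right) 111 = 136 \cdot 111 = 15096$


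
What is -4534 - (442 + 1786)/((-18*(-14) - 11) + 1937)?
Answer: -4938640/1089 ≈ -4535.0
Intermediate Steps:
-4534 - (442 + 1786)/((-18*(-14) - 11) + 1937) = -4534 - 2228/((252 - 11) + 1937) = -4534 - 2228/(241 + 1937) = -4534 - 2228/2178 = -4534 - 1*1114/1089 = -4534 - 1114/1089 = -4938640/1089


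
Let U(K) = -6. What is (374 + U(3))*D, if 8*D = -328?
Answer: -15088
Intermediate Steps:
D = -41 (D = (1/8)*(-328) = -41)
(374 + U(3))*D = (374 - 6)*(-41) = 368*(-41) = -15088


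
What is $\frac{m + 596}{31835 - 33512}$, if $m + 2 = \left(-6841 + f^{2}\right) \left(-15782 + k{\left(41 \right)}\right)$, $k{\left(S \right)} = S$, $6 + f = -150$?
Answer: $\frac{91796067}{559} \approx 1.6421 \cdot 10^{5}$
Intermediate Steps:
$f = -156$ ($f = -6 - 150 = -156$)
$m = -275388797$ ($m = -2 + \left(-6841 + \left(-156\right)^{2}\right) \left(-15782 + 41\right) = -2 + \left(-6841 + 24336\right) \left(-15741\right) = -2 + 17495 \left(-15741\right) = -2 - 275388795 = -275388797$)
$\frac{m + 596}{31835 - 33512} = \frac{-275388797 + 596}{31835 - 33512} = - \frac{275388201}{-1677} = \left(-275388201\right) \left(- \frac{1}{1677}\right) = \frac{91796067}{559}$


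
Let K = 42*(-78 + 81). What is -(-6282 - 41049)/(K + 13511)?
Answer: 47331/13637 ≈ 3.4708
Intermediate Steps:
K = 126 (K = 42*3 = 126)
-(-6282 - 41049)/(K + 13511) = -(-6282 - 41049)/(126 + 13511) = -(-47331)/13637 = -1*(-47331/13637) = 47331/13637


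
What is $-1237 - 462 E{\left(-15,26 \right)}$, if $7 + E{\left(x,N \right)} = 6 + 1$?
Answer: $-1237$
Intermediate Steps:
$E{\left(x,N \right)} = 0$ ($E{\left(x,N \right)} = -7 + \left(6 + 1\right) = -7 + 7 = 0$)
$-1237 - 462 E{\left(-15,26 \right)} = -1237 - 0 = -1237 + 0 = -1237$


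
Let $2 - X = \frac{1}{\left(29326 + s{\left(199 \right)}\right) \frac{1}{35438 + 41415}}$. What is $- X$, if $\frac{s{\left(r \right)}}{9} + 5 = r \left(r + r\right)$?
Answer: $- \frac{1407345}{742099} \approx -1.8964$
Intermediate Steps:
$s{\left(r \right)} = -45 + 18 r^{2}$ ($s{\left(r \right)} = -45 + 9 r \left(r + r\right) = -45 + 9 r 2 r = -45 + 9 \cdot 2 r^{2} = -45 + 18 r^{2}$)
$X = \frac{1407345}{742099}$ ($X = 2 - \frac{1}{\left(29326 - \left(45 - 18 \cdot 199^{2}\right)\right) \frac{1}{35438 + 41415}} = 2 - \frac{1}{\left(29326 + \left(-45 + 18 \cdot 39601\right)\right) \frac{1}{76853}} = 2 - \frac{1}{\left(29326 + \left(-45 + 712818\right)\right) \frac{1}{76853}} = 2 - \frac{1}{\left(29326 + 712773\right) \frac{1}{76853}} = 2 - \frac{1}{742099 \cdot \frac{1}{76853}} = 2 - \frac{1}{\frac{742099}{76853}} = 2 - \frac{76853}{742099} = \frac{1407345}{742099} \approx 1.8964$)
$- X = \left(-1\right) \frac{1407345}{742099} = - \frac{1407345}{742099}$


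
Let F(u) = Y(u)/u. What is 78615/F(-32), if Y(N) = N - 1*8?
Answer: 62892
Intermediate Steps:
Y(N) = -8 + N (Y(N) = N - 8 = -8 + N)
F(u) = (-8 + u)/u
78615/F(-32) = 78615/(((-8 - 32)/(-32))) = 78615/((-1/32*(-40))) = 78615/(5/4) = 78615*(⅘) = 62892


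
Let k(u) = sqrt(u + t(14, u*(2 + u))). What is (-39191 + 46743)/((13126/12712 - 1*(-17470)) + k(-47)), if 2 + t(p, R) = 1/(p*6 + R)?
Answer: 11721240067643119104/27116287053581870111 - 1525456271360*I*sqrt(9477690)/27116287053581870111 ≈ 0.43226 - 0.00017319*I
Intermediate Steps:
t(p, R) = -2 + 1/(R + 6*p) (t(p, R) = -2 + 1/(p*6 + R) = -2 + 1/(6*p + R) = -2 + 1/(R + 6*p))
k(u) = sqrt(u + (-167 - 2*u*(2 + u))/(84 + u*(2 + u))) (k(u) = sqrt(u + (1 - 12*14 - 2*u*(2 + u))/(u*(2 + u) + 6*14)) = sqrt(u + (1 - 168 - 2*u*(2 + u))/(u*(2 + u) + 84)) = sqrt(u + (-167 - 2*u*(2 + u))/(84 + u*(2 + u))))
(-39191 + 46743)/((13126/12712 - 1*(-17470)) + k(-47)) = (-39191 + 46743)/((13126/12712 - 1*(-17470)) + sqrt((-167 + (-47)**3 + 80*(-47))/(84 + (-47)**2 + 2*(-47)))) = 7552/((13126*(1/12712) + 17470) + sqrt((-167 - 103823 - 3760)/(84 + 2209 - 94))) = 7552/((6563/6356 + 17470) + sqrt(-107750/2199)) = 7552/(111045883/6356 + sqrt((1/2199)*(-107750))) = 7552/(111045883/6356 + sqrt(-107750/2199)) = 7552/(111045883/6356 + 5*I*sqrt(9477690)/2199)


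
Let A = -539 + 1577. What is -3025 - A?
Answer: -4063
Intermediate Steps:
A = 1038
-3025 - A = -3025 - 1*1038 = -3025 - 1038 = -4063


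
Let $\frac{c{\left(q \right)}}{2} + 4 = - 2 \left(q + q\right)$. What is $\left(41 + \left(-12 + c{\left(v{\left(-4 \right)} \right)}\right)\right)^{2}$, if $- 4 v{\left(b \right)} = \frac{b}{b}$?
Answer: $529$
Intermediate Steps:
$v{\left(b \right)} = - \frac{1}{4}$ ($v{\left(b \right)} = - \frac{b \frac{1}{b}}{4} = \left(- \frac{1}{4}\right) 1 = - \frac{1}{4}$)
$c{\left(q \right)} = -8 - 8 q$ ($c{\left(q \right)} = -8 + 2 \left(- 2 \left(q + q\right)\right) = -8 + 2 \left(- 2 \cdot 2 q\right) = -8 + 2 \left(- 4 q\right) = -8 - 8 q$)
$\left(41 + \left(-12 + c{\left(v{\left(-4 \right)} \right)}\right)\right)^{2} = \left(41 - 18\right)^{2} = 23^{2} = 529$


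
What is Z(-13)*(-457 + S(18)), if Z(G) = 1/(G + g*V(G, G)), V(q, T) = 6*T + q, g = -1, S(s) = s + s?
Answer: -421/78 ≈ -5.3974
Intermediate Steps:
S(s) = 2*s
V(q, T) = q + 6*T
Z(G) = -1/(6*G) (Z(G) = 1/(G - (G + 6*G)) = 1/(G - 7*G) = 1/(-6*G) = -1/(6*G))
Z(-13)*(-457 + S(18)) = (-⅙/(-13))*(-457 + 2*18) = (-⅙*(-1/13))*(-457 + 36) = (1/78)*(-421) = -421/78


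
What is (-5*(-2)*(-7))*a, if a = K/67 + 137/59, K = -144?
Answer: -47810/3953 ≈ -12.095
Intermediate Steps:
a = 683/3953 (a = -144/67 + 137/59 = 683/3953 ≈ 0.17278)
(-5*(-2)*(-7))*a = (-5*(-2)*(-7))*(683/3953) = (10*(-7))*(683/3953) = -70*683/3953 = -47810/3953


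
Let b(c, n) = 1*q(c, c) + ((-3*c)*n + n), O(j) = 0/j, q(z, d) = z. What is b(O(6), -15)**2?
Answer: 225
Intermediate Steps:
O(j) = 0
b(c, n) = c + n - 3*c*n (b(c, n) = 1*c + ((-3*c)*n + n) = c + (-3*c*n + n) = c + (n - 3*c*n) = c + n - 3*c*n)
b(O(6), -15)**2 = (0 - 15 - 3*0*(-15))**2 = (0 - 15 + 0)**2 = (-15)**2 = 225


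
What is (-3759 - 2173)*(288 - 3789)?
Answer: 20767932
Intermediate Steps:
(-3759 - 2173)*(288 - 3789) = -5932*(-3501) = 20767932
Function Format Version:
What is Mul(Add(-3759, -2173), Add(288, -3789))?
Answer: 20767932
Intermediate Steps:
Mul(Add(-3759, -2173), Add(288, -3789)) = Mul(-5932, -3501) = 20767932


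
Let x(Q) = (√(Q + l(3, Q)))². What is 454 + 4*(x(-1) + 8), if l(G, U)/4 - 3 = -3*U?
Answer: 578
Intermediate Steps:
l(G, U) = 12 - 12*U (l(G, U) = 12 + 4*(-3*U) = 12 - 12*U)
x(Q) = 12 - 11*Q (x(Q) = (√(Q + (12 - 12*Q)))² = (√(12 - 11*Q))² = 12 - 11*Q)
454 + 4*(x(-1) + 8) = 454 + 4*((12 - 11*(-1)) + 8) = 454 + 4*((12 + 11) + 8) = 454 + 4*(23 + 8) = 454 + 4*31 = 454 + 124 = 578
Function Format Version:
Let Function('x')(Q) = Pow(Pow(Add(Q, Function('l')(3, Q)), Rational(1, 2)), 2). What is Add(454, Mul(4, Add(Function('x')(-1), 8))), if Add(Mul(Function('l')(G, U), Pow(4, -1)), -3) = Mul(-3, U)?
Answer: 578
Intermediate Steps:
Function('l')(G, U) = Add(12, Mul(-12, U)) (Function('l')(G, U) = Add(12, Mul(4, Mul(-3, U))) = Add(12, Mul(-12, U)))
Function('x')(Q) = Add(12, Mul(-11, Q)) (Function('x')(Q) = Pow(Pow(Add(Q, Add(12, Mul(-12, Q))), Rational(1, 2)), 2) = Pow(Pow(Add(12, Mul(-11, Q)), Rational(1, 2)), 2) = Add(12, Mul(-11, Q)))
Add(454, Mul(4, Add(Function('x')(-1), 8))) = Add(454, Mul(4, Add(Add(12, Mul(-11, -1)), 8))) = Add(454, Mul(4, Add(Add(12, 11), 8))) = Add(454, Mul(4, Add(23, 8))) = Add(454, Mul(4, 31)) = Add(454, 124) = 578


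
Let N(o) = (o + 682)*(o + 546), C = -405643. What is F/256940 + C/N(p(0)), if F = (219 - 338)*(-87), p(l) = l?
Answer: -30902323/29457285 ≈ -1.0491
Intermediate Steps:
N(o) = (546 + o)*(682 + o) (N(o) = (682 + o)*(546 + o) = (546 + o)*(682 + o))
F = 10353 (F = -119*(-87) = 10353)
F/256940 + C/N(p(0)) = 10353/256940 - 405643/(372372 + 0**2 + 1228*0) = 10353*(1/256940) - 405643/(372372 + 0 + 0) = 357/8860 - 405643/372372 = 357/8860 - 405643*1/372372 = 357/8860 - 57949/53196 = -30902323/29457285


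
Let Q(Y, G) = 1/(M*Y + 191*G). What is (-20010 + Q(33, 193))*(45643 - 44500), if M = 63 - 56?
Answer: -848392823277/37094 ≈ -2.2871e+7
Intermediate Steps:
M = 7
Q(Y, G) = 1/(7*Y + 191*G)
(-20010 + Q(33, 193))*(45643 - 44500) = (-20010 + 1/(7*33 + 191*193))*(45643 - 44500) = (-20010 + 1/(231 + 36863))*1143 = (-20010 + 1/37094)*1143 = -742250939/37094*1143 = -848392823277/37094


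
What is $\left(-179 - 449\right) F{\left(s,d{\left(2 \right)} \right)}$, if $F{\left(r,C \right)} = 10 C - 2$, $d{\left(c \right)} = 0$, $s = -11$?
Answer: $1256$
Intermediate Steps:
$F{\left(r,C \right)} = -2 + 10 C$
$\left(-179 - 449\right) F{\left(s,d{\left(2 \right)} \right)} = \left(-179 - 449\right) \left(-2 + 10 \cdot 0\right) = - 628 \left(-2 + 0\right) = \left(-628\right) \left(-2\right) = 1256$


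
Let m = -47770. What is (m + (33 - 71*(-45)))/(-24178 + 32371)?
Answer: -44542/8193 ≈ -5.4366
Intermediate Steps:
(m + (33 - 71*(-45)))/(-24178 + 32371) = (-47770 + (33 - 71*(-45)))/(-24178 + 32371) = (-47770 + (33 + 3195))/8193 = (-47770 + 3228)*(1/8193) = -44542*1/8193 = -44542/8193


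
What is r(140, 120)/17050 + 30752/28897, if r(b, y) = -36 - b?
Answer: 23601624/22395175 ≈ 1.0539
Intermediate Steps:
r(140, 120)/17050 + 30752/28897 = (-36 - 1*140)/17050 + 30752/28897 = (-36 - 140)*(1/17050) + 30752*(1/28897) = -176*1/17050 + 30752/28897 = -8/775 + 30752/28897 = 23601624/22395175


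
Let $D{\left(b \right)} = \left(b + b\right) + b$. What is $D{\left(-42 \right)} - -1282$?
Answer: $1156$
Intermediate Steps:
$D{\left(b \right)} = 3 b$ ($D{\left(b \right)} = 2 b + b = 3 b$)
$D{\left(-42 \right)} - -1282 = 3 \left(-42\right) - -1282 = -126 + 1282 = 1156$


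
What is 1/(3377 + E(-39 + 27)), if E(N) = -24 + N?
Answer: 1/3341 ≈ 0.00029931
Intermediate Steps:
1/(3377 + E(-39 + 27)) = 1/(3377 + (-24 + (-39 + 27))) = 1/(3377 + (-24 - 12)) = 1/(3377 - 36) = 1/3341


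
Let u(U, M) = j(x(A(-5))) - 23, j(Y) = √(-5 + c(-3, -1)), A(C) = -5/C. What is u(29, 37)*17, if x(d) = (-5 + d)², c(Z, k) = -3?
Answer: -391 + 34*I*√2 ≈ -391.0 + 48.083*I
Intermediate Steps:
j(Y) = 2*I*√2 (j(Y) = √(-5 - 3) = √(-8) = 2*I*√2)
u(U, M) = -23 + 2*I*√2 (u(U, M) = 2*I*√2 - 23 = -23 + 2*I*√2)
u(29, 37)*17 = (-23 + 2*I*√2)*17 = -391 + 34*I*√2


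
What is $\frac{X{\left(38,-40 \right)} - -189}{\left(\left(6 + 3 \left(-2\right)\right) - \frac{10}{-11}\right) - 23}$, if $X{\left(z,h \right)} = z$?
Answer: $- \frac{2497}{243} \approx -10.276$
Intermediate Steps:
$\frac{X{\left(38,-40 \right)} - -189}{\left(\left(6 + 3 \left(-2\right)\right) - \frac{10}{-11}\right) - 23} = \frac{38 - -189}{\left(\left(6 + 3 \left(-2\right)\right) - \frac{10}{-11}\right) - 23} = \frac{38 + 189}{\left(\left(6 - 6\right) - 10 \left(- \frac{1}{11}\right)\right) - 23} = \frac{1}{\left(0 - - \frac{10}{11}\right) - 23} \cdot 227 = \frac{1}{\left(0 + \frac{10}{11}\right) - 23} \cdot 227 = \frac{1}{\frac{10}{11} - 23} \cdot 227 = \frac{1}{- \frac{243}{11}} \cdot 227 = \left(- \frac{11}{243}\right) 227 = - \frac{2497}{243}$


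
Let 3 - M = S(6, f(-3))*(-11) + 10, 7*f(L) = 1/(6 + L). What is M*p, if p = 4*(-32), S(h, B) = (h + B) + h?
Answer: -337408/21 ≈ -16067.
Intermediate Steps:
f(L) = 1/(7*(6 + L))
S(h, B) = B + 2*h (S(h, B) = (B + h) + h = B + 2*h)
p = -128
M = 2636/21 (M = 3 - ((1/(7*(6 - 3)) + 2*6)*(-11) + 10) = 3 - (((⅐)/3 + 12)*(-11) + 10) = 3 - (((⅐)*(⅓) + 12)*(-11) + 10) = 3 - ((1/21 + 12)*(-11) + 10) = 3 - ((253/21)*(-11) + 10) = 3 - (-2783/21 + 10) = 3 - 1*(-2573/21) = 3 + 2573/21 = 2636/21 ≈ 125.52)
M*p = (2636/21)*(-128) = -337408/21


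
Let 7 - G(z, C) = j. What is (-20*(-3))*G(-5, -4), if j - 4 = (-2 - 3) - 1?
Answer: 540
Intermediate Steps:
j = -2 (j = 4 + ((-2 - 3) - 1) = 4 + (-5 - 1) = 4 - 6 = -2)
G(z, C) = 9 (G(z, C) = 7 - 1*(-2) = 7 + 2 = 9)
(-20*(-3))*G(-5, -4) = -20*(-3)*9 = 60*9 = 540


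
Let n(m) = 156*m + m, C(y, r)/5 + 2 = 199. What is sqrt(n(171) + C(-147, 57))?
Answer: 14*sqrt(142) ≈ 166.83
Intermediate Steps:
C(y, r) = 985 (C(y, r) = -10 + 5*199 = -10 + 995 = 985)
n(m) = 157*m
sqrt(n(171) + C(-147, 57)) = sqrt(157*171 + 985) = sqrt(26847 + 985) = sqrt(27832) = 14*sqrt(142)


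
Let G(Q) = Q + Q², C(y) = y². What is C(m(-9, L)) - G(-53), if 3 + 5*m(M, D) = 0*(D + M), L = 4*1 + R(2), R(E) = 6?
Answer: -68891/25 ≈ -2755.6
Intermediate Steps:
L = 10 (L = 4*1 + 6 = 4 + 6 = 10)
m(M, D) = -⅗ (m(M, D) = -⅗ + (0*(D + M))/5 = -⅗ + (⅕)*0 = -⅗ + 0 = -⅗)
C(m(-9, L)) - G(-53) = (-⅗)² - (-53)*(1 - 53) = 9/25 - (-53)*(-52) = 9/25 - 1*2756 = 9/25 - 2756 = -68891/25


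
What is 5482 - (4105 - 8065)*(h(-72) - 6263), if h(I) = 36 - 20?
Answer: -24732638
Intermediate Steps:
h(I) = 16
5482 - (4105 - 8065)*(h(-72) - 6263) = 5482 - (4105 - 8065)*(16 - 6263) = 5482 - (-3960)*(-6247) = 5482 - 1*24738120 = 5482 - 24738120 = -24732638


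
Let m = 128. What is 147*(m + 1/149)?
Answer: 2803731/149 ≈ 18817.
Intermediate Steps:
147*(m + 1/149) = 147*(128 + 1/149) = 147*(19073/149) = 2803731/149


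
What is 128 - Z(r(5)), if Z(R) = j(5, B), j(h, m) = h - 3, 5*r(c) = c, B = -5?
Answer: 126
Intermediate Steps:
r(c) = c/5
j(h, m) = -3 + h
Z(R) = 2 (Z(R) = -3 + 5 = 2)
128 - Z(r(5)) = 128 - 1*2 = 128 - 2 = 126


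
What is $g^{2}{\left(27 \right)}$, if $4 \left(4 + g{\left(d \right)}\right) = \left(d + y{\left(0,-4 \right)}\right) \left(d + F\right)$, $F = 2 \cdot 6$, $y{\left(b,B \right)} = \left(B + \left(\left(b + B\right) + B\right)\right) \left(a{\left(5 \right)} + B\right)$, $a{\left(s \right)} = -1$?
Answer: $\frac{11404129}{16} \approx 7.1276 \cdot 10^{5}$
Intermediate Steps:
$y{\left(b,B \right)} = \left(-1 + B\right) \left(b + 3 B\right)$ ($y{\left(b,B \right)} = \left(B + \left(\left(b + B\right) + B\right)\right) \left(-1 + B\right) = \left(B + \left(\left(B + b\right) + B\right)\right) \left(-1 + B\right) = \left(B + \left(b + 2 B\right)\right) \left(-1 + B\right) = \left(b + 3 B\right) \left(-1 + B\right) = \left(-1 + B\right) \left(b + 3 B\right)$)
$F = 12$
$g{\left(d \right)} = -4 + \frac{\left(12 + d\right) \left(60 + d\right)}{4}$ ($g{\left(d \right)} = -4 + \frac{\left(d - \left(-12 - 3 \left(-4\right)^{2}\right)\right) \left(d + 12\right)}{4} = -4 + \frac{\left(d + \left(0 + 12 + 3 \cdot 16 + 0\right)\right) \left(12 + d\right)}{4} = -4 + \frac{\left(d + \left(0 + 12 + 48 + 0\right)\right) \left(12 + d\right)}{4} = -4 + \frac{\left(d + 60\right) \left(12 + d\right)}{4} = -4 + \frac{\left(60 + d\right) \left(12 + d\right)}{4} = -4 + \frac{\left(12 + d\right) \left(60 + d\right)}{4}$)
$g^{2}{\left(27 \right)} = \left(176 + 18 \cdot 27 + \frac{27^{2}}{4}\right)^{2} = \left(176 + 486 + \frac{1}{4} \cdot 729\right)^{2} = \left(176 + 486 + \frac{729}{4}\right)^{2} = \left(\frac{3377}{4}\right)^{2} = \frac{11404129}{16}$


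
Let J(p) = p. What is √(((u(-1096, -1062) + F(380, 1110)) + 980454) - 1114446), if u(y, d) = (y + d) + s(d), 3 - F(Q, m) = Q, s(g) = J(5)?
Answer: I*√136522 ≈ 369.49*I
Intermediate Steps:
s(g) = 5
F(Q, m) = 3 - Q
u(y, d) = 5 + d + y (u(y, d) = (y + d) + 5 = (d + y) + 5 = 5 + d + y)
√(((u(-1096, -1062) + F(380, 1110)) + 980454) - 1114446) = √((((5 - 1062 - 1096) + (3 - 1*380)) + 980454) - 1114446) = √(((-2153 + (3 - 380)) + 980454) - 1114446) = √(((-2153 - 377) + 980454) - 1114446) = √((-2530 + 980454) - 1114446) = √(977924 - 1114446) = √(-136522) = I*√136522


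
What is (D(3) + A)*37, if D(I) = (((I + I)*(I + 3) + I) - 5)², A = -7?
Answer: 42513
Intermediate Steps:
D(I) = (-5 + I + 2*I*(3 + I))² (D(I) = (((2*I)*(3 + I) + I) - 5)² = ((2*I*(3 + I) + I) - 5)² = ((I + 2*I*(3 + I)) - 5)² = (-5 + I + 2*I*(3 + I))²)
(D(3) + A)*37 = ((-5 + 2*3² + 7*3)² - 7)*37 = ((-5 + 2*9 + 21)² - 7)*37 = ((-5 + 18 + 21)² - 7)*37 = (34² - 7)*37 = (1156 - 7)*37 = 1149*37 = 42513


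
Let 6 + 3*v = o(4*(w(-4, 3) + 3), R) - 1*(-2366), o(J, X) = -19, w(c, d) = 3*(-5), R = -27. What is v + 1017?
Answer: 5392/3 ≈ 1797.3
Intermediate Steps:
w(c, d) = -15
v = 2341/3 (v = -2 + (-19 - 1*(-2366))/3 = -2 + (-19 + 2366)/3 = -2 + (⅓)*2347 = -2 + 2347/3 = 2341/3 ≈ 780.33)
v + 1017 = 2341/3 + 1017 = 5392/3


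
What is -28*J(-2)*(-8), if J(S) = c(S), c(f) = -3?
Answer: -672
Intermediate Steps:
J(S) = -3
-28*J(-2)*(-8) = -28*(-3)*(-8) = 84*(-8) = -672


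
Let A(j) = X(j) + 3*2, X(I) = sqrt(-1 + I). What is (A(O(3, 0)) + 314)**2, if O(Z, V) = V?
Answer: (320 + I)**2 ≈ 1.024e+5 + 640.0*I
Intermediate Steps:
A(j) = 6 + sqrt(-1 + j) (A(j) = sqrt(-1 + j) + 3*2 = sqrt(-1 + j) + 6 = 6 + sqrt(-1 + j))
(A(O(3, 0)) + 314)**2 = ((6 + sqrt(-1 + 0)) + 314)**2 = ((6 + sqrt(-1)) + 314)**2 = ((6 + I) + 314)**2 = (320 + I)**2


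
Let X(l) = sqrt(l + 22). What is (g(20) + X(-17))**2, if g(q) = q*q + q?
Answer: (420 + sqrt(5))**2 ≈ 1.7828e+5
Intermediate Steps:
X(l) = sqrt(22 + l)
g(q) = q + q**2 (g(q) = q**2 + q = q + q**2)
(g(20) + X(-17))**2 = (20*(1 + 20) + sqrt(22 - 17))**2 = (20*21 + sqrt(5))**2 = (420 + sqrt(5))**2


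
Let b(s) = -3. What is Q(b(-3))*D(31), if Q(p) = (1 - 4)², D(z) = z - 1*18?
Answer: 117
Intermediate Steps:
D(z) = -18 + z (D(z) = z - 18 = -18 + z)
Q(p) = 9 (Q(p) = (-3)² = 9)
Q(b(-3))*D(31) = 9*(-18 + 31) = 9*13 = 117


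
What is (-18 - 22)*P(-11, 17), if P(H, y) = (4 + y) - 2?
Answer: -760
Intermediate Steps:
P(H, y) = 2 + y
(-18 - 22)*P(-11, 17) = (-18 - 22)*(2 + 17) = -40*19 = -760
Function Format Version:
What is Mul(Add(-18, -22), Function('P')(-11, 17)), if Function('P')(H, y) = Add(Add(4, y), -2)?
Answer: -760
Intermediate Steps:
Function('P')(H, y) = Add(2, y)
Mul(Add(-18, -22), Function('P')(-11, 17)) = Mul(Add(-18, -22), Add(2, 17)) = Mul(-40, 19) = -760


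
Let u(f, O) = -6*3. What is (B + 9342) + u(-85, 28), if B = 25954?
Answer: 35278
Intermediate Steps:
u(f, O) = -18
(B + 9342) + u(-85, 28) = (25954 + 9342) - 18 = 35296 - 18 = 35278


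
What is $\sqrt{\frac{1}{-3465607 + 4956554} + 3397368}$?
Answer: $\frac{7 \sqrt{154124231018974891}}{1490947} \approx 1843.2$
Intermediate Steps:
$\sqrt{\frac{1}{-3465607 + 4956554} + 3397368} = \sqrt{\frac{1}{1490947} + 3397368} = \sqrt{\frac{5065295627497}{1490947}} = \frac{7 \sqrt{154124231018974891}}{1490947}$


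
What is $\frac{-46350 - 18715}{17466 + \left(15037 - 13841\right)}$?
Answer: $- \frac{9295}{2666} \approx -3.4865$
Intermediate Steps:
$\frac{-46350 - 18715}{17466 + \left(15037 - 13841\right)} = - \frac{65065}{17466 + \left(15037 - 13841\right)} = - \frac{65065}{17466 + 1196} = - \frac{65065}{18662} = \left(-65065\right) \frac{1}{18662} = - \frac{9295}{2666}$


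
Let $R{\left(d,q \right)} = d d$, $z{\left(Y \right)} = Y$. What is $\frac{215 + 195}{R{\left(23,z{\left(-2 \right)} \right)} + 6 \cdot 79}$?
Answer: $\frac{410}{1003} \approx 0.40877$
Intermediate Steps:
$R{\left(d,q \right)} = d^{2}$
$\frac{215 + 195}{R{\left(23,z{\left(-2 \right)} \right)} + 6 \cdot 79} = \frac{215 + 195}{23^{2} + 6 \cdot 79} = \frac{410}{529 + 474} = \frac{410}{1003}$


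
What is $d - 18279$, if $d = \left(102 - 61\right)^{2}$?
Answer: $-16598$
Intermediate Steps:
$d = 1681$ ($d = 41^{2} = 1681$)
$d - 18279 = 1681 - 18279 = -16598$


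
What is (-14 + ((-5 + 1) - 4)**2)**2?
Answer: 2500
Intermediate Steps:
(-14 + ((-5 + 1) - 4)**2)**2 = (-14 + (-4 - 4)**2)**2 = (-14 + (-8)**2)**2 = (-14 + 64)**2 = 50**2 = 2500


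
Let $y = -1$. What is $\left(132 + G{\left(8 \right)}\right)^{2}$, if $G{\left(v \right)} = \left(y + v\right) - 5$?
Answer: $17956$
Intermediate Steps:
$G{\left(v \right)} = -6 + v$ ($G{\left(v \right)} = \left(-1 + v\right) - 5 = -6 + v$)
$\left(132 + G{\left(8 \right)}\right)^{2} = \left(132 + \left(-6 + 8\right)\right)^{2} = \left(132 + 2\right)^{2} = 134^{2} = 17956$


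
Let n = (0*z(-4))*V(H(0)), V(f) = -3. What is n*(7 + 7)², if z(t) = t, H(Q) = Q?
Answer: 0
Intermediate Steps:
n = 0 (n = (0*(-4))*(-3) = 0*(-3) = 0)
n*(7 + 7)² = 0*(7 + 7)² = 0*14² = 0*196 = 0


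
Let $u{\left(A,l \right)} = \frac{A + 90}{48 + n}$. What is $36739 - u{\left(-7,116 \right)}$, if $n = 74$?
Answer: $\frac{4482075}{122} \approx 36738.0$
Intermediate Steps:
$u{\left(A,l \right)} = \frac{45}{61} + \frac{A}{122}$ ($u{\left(A,l \right)} = \frac{A + 90}{48 + 74} = \frac{90 + A}{122} = \left(90 + A\right) \frac{1}{122} = \frac{45}{61} + \frac{A}{122}$)
$36739 - u{\left(-7,116 \right)} = 36739 - \left(\frac{45}{61} + \frac{1}{122} \left(-7\right)\right) = 36739 - \left(\frac{45}{61} - \frac{7}{122}\right) = 36739 - \frac{83}{122} = \frac{4482075}{122}$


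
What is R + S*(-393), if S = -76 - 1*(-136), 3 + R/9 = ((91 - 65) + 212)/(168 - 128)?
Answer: -471069/20 ≈ -23553.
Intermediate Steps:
R = 531/20 (R = -27 + 9*(((91 - 65) + 212)/(168 - 128)) = -27 + 9*((26 + 212)/40) = -27 + 9*(238*(1/40)) = -27 + 9*(119/20) = -27 + 1071/20 = 531/20 ≈ 26.550)
S = 60 (S = -76 + 136 = 60)
R + S*(-393) = 531/20 + 60*(-393) = 531/20 - 23580 = -471069/20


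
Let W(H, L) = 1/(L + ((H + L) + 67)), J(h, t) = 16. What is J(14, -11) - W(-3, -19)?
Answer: 415/26 ≈ 15.962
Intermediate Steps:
W(H, L) = 1/(67 + H + 2*L) (W(H, L) = 1/(L + (67 + H + L)) = 1/(67 + H + 2*L))
J(14, -11) - W(-3, -19) = 16 - 1/(67 - 3 + 2*(-19)) = 16 - 1/(67 - 3 - 38) = 16 - 1/26 = 415/26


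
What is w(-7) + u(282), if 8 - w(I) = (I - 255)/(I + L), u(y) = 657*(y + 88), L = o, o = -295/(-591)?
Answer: 466913837/1921 ≈ 2.4306e+5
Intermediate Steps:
o = 295/591 (o = -295*(-1/591) = 295/591 ≈ 0.49915)
L = 295/591 ≈ 0.49915
u(y) = 57816 + 657*y (u(y) = 657*(88 + y) = 57816 + 657*y)
w(I) = 8 - (-255 + I)/(295/591 + I) (w(I) = 8 - (I - 255)/(I + 295/591) = 8 - (-255 + I)/(295/591 + I))
w(-7) + u(282) = (153065 + 4137*(-7))/(295 + 591*(-7)) + (57816 + 657*282) = (153065 - 28959)/(295 - 4137) + (57816 + 185274) = 124106/(-3842) + 243090 = -1/3842*124106 + 243090 = -62053/1921 + 243090 = 466913837/1921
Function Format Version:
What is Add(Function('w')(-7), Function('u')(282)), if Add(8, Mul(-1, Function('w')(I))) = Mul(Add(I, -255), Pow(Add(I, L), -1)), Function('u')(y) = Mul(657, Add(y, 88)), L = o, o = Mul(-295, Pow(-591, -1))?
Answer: Rational(466913837, 1921) ≈ 2.4306e+5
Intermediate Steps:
o = Rational(295, 591) (o = Mul(-295, Rational(-1, 591)) = Rational(295, 591) ≈ 0.49915)
L = Rational(295, 591) ≈ 0.49915
Function('u')(y) = Add(57816, Mul(657, y)) (Function('u')(y) = Mul(657, Add(88, y)) = Add(57816, Mul(657, y)))
Function('w')(I) = Add(8, Mul(-1, Pow(Add(Rational(295, 591), I), -1), Add(-255, I))) (Function('w')(I) = Add(8, Mul(-1, Mul(Add(I, -255), Pow(Add(I, Rational(295, 591)), -1)))) = Add(8, Mul(-1, Mul(Add(-255, I), Pow(Add(Rational(295, 591), I), -1)))) = Add(8, Mul(-1, Mul(Pow(Add(Rational(295, 591), I), -1), Add(-255, I)))) = Add(8, Mul(-1, Pow(Add(Rational(295, 591), I), -1), Add(-255, I))))
Add(Function('w')(-7), Function('u')(282)) = Add(Mul(Pow(Add(295, Mul(591, -7)), -1), Add(153065, Mul(4137, -7))), Add(57816, Mul(657, 282))) = Add(Mul(Pow(Add(295, -4137), -1), Add(153065, -28959)), Add(57816, 185274)) = Add(Mul(Pow(-3842, -1), 124106), 243090) = Add(Mul(Rational(-1, 3842), 124106), 243090) = Add(Rational(-62053, 1921), 243090) = Rational(466913837, 1921)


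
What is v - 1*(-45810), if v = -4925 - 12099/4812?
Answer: 65575507/1604 ≈ 40883.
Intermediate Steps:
v = -7903733/1604 (v = -4925 - 12099/4812 = -4925 - 1*4033/1604 = -4925 - 4033/1604 = -7903733/1604 ≈ -4927.5)
v - 1*(-45810) = -7903733/1604 - 1*(-45810) = -7903733/1604 + 45810 = 65575507/1604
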